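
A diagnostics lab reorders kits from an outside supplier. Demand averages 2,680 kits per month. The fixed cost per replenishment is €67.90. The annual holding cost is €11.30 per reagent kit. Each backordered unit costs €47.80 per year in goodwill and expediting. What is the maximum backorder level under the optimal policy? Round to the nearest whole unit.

S* ≈ 132 kits

Annual demand D = 2,680 × 12 = 32,160.
With planned backorders, Q* = √(2DS/H) · √((H+B)/B).
√(2DS/H) = √(2 × 32,160 × 67.9 / 11.3) = 621.683.
√((H+B)/B) = √((11.3+47.8)/47.8) = 1.1119.
Q* ≈ 691.271.
S* = Q* · H/(H+B) = 691.271 × 11.3/59.1 ≈ 132.172.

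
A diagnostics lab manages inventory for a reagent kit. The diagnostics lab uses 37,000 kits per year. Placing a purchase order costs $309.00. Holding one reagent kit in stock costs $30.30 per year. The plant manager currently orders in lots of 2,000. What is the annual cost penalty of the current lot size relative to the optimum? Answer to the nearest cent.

Extra cost ≈ $9,694.65 per year

EOQ = √(2DS/H) = √(2 × 37,000 × 309 / 30.3) ≈ 868.71.
Cost at Q* = (D/Q*)S + (Q*/2)H = √(2DSH) ≈ $26,321.85.
Cost at Q = 2,000: (37,000/2,000)×309 + (2,000/2)×30.3 = $5,716.50 + $30,300.00 = $36,016.50.
Excess = $36,016.50 − $26,321.85 = $9,694.65.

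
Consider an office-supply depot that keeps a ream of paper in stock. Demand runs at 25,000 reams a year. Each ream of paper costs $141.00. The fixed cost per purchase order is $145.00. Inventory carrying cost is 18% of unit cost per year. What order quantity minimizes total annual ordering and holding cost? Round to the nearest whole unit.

Q* ≈ 534 reams

Holding cost H = 0.18 × $141.00 = $25.3800 per unit per year.
EOQ = √(2DS / H) = √(2 × 25,000 × 145 / 25.38).
= √(7,250,000 / 25.38) = √285,657.9984 ≈ 534.470.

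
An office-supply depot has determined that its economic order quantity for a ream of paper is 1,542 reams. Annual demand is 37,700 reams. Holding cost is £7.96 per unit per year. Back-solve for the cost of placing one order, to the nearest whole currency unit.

S ≈ £251

Invert the EOQ relation Q*² = 2DS/H.
From Q* = √(2DS/H): S = Q*²H / (2D) = 1,542² × 7.96 / (2 × 37,700) = 251.0212.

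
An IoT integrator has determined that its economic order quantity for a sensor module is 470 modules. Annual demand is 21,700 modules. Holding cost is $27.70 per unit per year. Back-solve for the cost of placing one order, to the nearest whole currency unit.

S ≈ $141

Invert the EOQ relation Q*² = 2DS/H.
From Q* = √(2DS/H): S = Q*²H / (2D) = 470² × 27.7 / (2 × 21,700) = 140.9892.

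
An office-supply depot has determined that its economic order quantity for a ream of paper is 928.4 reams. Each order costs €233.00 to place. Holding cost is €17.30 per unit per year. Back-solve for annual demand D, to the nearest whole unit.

D ≈ 31,999 reams per year

Invert the EOQ relation Q*² = 2DS/H.
From Q* = √(2DS/H): D = Q*²H / (2S) = 928.4² × 17.3 / (2 × 233) = 31998.561.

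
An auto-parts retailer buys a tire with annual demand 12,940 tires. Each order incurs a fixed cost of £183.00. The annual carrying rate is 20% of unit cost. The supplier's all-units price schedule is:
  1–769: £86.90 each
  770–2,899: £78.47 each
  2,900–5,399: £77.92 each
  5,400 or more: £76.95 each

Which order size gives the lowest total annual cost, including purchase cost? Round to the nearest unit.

Q* ≈ 770 tires

Holding cost per unit per year at price C is H = 0.20·C.
Candidates are each tier's EOQ (if it falls in that tier) and each price-break quantity.
EOQ at £86.90 = 522.0 (feasible in tier 1): TC = 12,940×£86.90 + (12,940/522.0)×183 + (522.0/2)×0.20×£86.90 = £1,133,558.62.
EOQ at £78.47 = 549.3 < 770, so use break Q=770: TC = 12,940×£78.47 + (12,940/770.0)×183 + (770.0/2)×0.20×£78.47 = £1,024,519.34.
EOQ at £77.92 = 551.3 < 2900, so use break Q=2900: TC = 12,940×£77.92 + (12,940/2900.0)×183 + (2900.0/2)×0.20×£77.92 = £1,031,698.16.
EOQ at £76.95 = 554.7 < 5400, so use break Q=5400: TC = 12,940×£76.95 + (12,940/5400.0)×183 + (5400.0/2)×0.20×£76.95 = £1,037,724.52.
Lowest total cost is £1,024,519.34 at Q = 770.0.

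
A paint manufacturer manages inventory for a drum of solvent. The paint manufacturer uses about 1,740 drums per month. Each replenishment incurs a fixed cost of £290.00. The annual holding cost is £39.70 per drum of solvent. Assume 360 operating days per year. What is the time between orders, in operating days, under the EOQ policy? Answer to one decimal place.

T ≈ 9.5 days

Annual demand D = 1,740 × 12 = 20,880.
The optimal lot size = √(2DS/H) = √(2 × 20,880 × 290 / 39.7) ≈ 552.31.
Cycle time = Q*/D × 360 = 552.31 / 20,880 × 360 ≈ 9.523 days.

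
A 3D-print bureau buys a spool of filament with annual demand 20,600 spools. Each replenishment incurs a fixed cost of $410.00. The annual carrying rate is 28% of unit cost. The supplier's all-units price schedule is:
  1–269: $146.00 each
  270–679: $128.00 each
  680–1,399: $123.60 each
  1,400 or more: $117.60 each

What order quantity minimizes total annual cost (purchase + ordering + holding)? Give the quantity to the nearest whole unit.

Holding cost per unit per year at price C is H = 0.28·C.
Candidates are each tier's EOQ (if it falls in that tier) and each price-break quantity.
Tier 1 ($146.00): EOQ = 642.8 exceeds tier's upper bound 269, so this tier is dominated.
Tier 2 ($128.00): EOQ = 686.5 exceeds tier's upper bound 679, so this tier is dominated.
EOQ at $123.60 = 698.6 (feasible in tier 3): TC = 20,600×$123.60 + (20,600/698.6)×410 + (698.6/2)×0.28×$123.60 = $2,570,338.47.
EOQ at $117.60 = 716.2 < 1400, so use break Q=1400: TC = 20,600×$117.60 + (20,600/1400.0)×410 + (1400.0/2)×0.28×$117.60 = $2,451,642.46.
Lowest total cost is $2,451,642.46 at Q = 1400.0.

Q* ≈ 1,400 spools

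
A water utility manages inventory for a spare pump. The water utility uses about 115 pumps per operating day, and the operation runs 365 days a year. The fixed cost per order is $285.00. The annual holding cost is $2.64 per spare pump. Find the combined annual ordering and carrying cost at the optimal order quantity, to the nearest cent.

Annual demand D = 115 × 365 = 41,975.
EOQ = √(2DS/H) = √(2 × 41,975 × 285 / 2.64) ≈ 3010.45.
At the optimum the two cost components are equal, so total cost = 2·(Q*/2)H = Q*·H.
Minimum total = √(2DSH) = √(2 × 41,975 × 285 × 2.64) ≈ 7947.577.

TC* ≈ $7,947.58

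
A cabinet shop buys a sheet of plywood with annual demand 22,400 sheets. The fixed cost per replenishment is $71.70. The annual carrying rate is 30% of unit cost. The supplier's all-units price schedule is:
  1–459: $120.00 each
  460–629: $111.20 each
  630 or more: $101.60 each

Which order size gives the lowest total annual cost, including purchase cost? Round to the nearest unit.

Holding cost per unit per year at price C is H = 0.30·C.
Candidates are each tier's EOQ (if it falls in that tier) and each price-break quantity.
EOQ at $120.00 = 298.7 (feasible in tier 1): TC = 22,400×$120.00 + (22,400/298.7)×71.7 + (298.7/2)×0.30×$120.00 = $2,698,753.50.
EOQ at $111.20 = 310.3 < 460, so use break Q=460: TC = 22,400×$111.20 + (22,400/460.0)×71.7 + (460.0/2)×0.30×$111.20 = $2,502,044.28.
EOQ at $101.60 = 324.6 < 630, so use break Q=630: TC = 22,400×$101.60 + (22,400/630.0)×71.7 + (630.0/2)×0.30×$101.60 = $2,287,990.53.
Lowest total cost is $2,287,990.53 at Q = 630.0.

Q* ≈ 630 sheets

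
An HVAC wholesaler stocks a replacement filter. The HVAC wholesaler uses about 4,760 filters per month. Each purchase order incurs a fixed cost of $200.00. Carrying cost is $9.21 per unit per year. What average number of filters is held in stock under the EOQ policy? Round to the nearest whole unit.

Annual demand D = 4,760 × 12 = 57,120.
The optimal lot size = √(2DS/H) = √(2 × 57,120 × 200 / 9.21) ≈ 1575.05.
Average inventory = Q*/2 ≈ 1575.05 / 2 = 787.525.

Average inventory ≈ 788 filters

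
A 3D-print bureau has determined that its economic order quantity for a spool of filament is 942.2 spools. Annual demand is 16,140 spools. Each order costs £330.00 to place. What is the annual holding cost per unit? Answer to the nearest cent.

The basic EOQ model gives Q* = √(2DS/H); rearrange for the unknown.
From Q* = √(2DS/H): H = 2DS / Q*² = 2 × 16,140 × 330 / 942.2² = 11.9994.

H ≈ £12.00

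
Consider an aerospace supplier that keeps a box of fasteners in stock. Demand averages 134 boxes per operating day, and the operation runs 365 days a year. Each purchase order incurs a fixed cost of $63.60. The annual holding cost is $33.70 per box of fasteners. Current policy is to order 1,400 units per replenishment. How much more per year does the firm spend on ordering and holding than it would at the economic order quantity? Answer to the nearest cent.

Annual demand D = 134 × 365 = 48,910.
EOQ = √(2DS/H) = √(2 × 48,910 × 63.6 / 33.7) ≈ 429.66.
Cost at Q* = (D/Q*)S + (Q*/2)H = √(2DSH) ≈ $14,479.63.
Cost at Q = 1,400: (48,910/1,400)×63.6 + (1,400/2)×33.7 = $2,221.91 + $23,590.00 = $25,811.91.
Excess = $25,811.91 − $14,479.63 = $11,332.29.

Extra cost ≈ $11,332.29 per year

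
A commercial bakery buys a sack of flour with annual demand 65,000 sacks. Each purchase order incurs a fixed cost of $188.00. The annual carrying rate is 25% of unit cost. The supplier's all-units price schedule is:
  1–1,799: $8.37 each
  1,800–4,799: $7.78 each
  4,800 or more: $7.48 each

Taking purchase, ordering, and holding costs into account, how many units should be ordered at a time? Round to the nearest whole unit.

Q* ≈ 4,800 sacks

Holding cost per unit per year at price C is H = 0.25·C.
Evaluate total cost at each tier's feasible EOQ or, if the EOQ is below the tier, at the tier's minimum quantity.
Tier 1 ($8.37): EOQ = 3417.6 exceeds tier's upper bound 1799, so this tier is dominated.
EOQ at $7.78 = 3544.8 (feasible in tier 2): TC = 65,000×$7.78 + (65,000/3544.8)×188 + (3544.8/2)×0.25×$7.78 = $512,594.62.
EOQ at $7.48 = 3615.2 < 4800, so use break Q=4800: TC = 65,000×$7.48 + (65,000/4800.0)×188 + (4800.0/2)×0.25×$7.48 = $493,233.83.
Lowest total cost is $493,233.83 at Q = 4800.0.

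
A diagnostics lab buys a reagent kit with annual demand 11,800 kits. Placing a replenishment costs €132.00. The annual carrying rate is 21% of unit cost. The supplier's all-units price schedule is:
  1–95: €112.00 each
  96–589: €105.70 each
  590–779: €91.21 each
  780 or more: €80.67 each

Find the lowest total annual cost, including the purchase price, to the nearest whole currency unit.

Holding cost per unit per year at price C is H = 0.21·C.
Evaluate total cost at each tier's feasible EOQ or, if the EOQ is below the tier, at the tier's minimum quantity.
Tier 1 (€112.00): EOQ = 363.9 exceeds tier's upper bound 95, so this tier is dominated.
EOQ at €105.70 = 374.6 (feasible in tier 2): TC = 11,800×€105.70 + (11,800/374.6)×132 + (374.6/2)×0.21×€105.70 = €1,255,575.53.
EOQ at €91.21 = 403.3 < 590, so use break Q=590: TC = 11,800×€91.21 + (11,800/590.0)×132 + (590.0/2)×0.21×€91.21 = €1,084,568.46.
EOQ at €80.67 = 428.8 < 780, so use break Q=780: TC = 11,800×€80.67 + (11,800/780.0)×132 + (780.0/2)×0.21×€80.67 = €960,509.80.
Lowest total cost among the candidates is at Q = 780.0.

TC* ≈ €960,510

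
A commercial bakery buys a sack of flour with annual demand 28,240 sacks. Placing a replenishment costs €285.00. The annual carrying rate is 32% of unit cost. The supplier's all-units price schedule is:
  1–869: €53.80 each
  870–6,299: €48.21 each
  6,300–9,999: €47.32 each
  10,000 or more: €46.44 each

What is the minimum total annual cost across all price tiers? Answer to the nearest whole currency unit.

Holding cost per unit per year at price C is H = 0.32·C.
Candidates are each tier's EOQ (if it falls in that tier) and each price-break quantity.
Tier 1 (€53.80): EOQ = 966.9 exceeds tier's upper bound 869, so this tier is dominated.
EOQ at €48.21 = 1021.5 (feasible in tier 2): TC = 28,240×€48.21 + (28,240/1021.5)×285 + (1021.5/2)×0.32×€48.21 = €1,377,208.84.
EOQ at €47.32 = 1031.0 < 6300, so use break Q=6300: TC = 28,240×€47.32 + (28,240/6300.0)×285 + (6300.0/2)×0.32×€47.32 = €1,385,292.88.
EOQ at €46.44 = 1040.8 < 10000, so use break Q=10000: TC = 28,240×€46.44 + (28,240/10000.0)×285 + (10000.0/2)×0.32×€46.44 = €1,386,574.44.
Lowest total cost among the candidates is at Q = 1021.5.

TC* ≈ €1,377,209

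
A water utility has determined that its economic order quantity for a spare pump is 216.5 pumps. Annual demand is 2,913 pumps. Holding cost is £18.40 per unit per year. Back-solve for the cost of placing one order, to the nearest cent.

Squaring Q* = √(2DS/H) gives Q*² = 2DS/H.
From Q* = √(2DS/H): S = Q*²H / (2D) = 216.5² × 18.4 / (2 × 2,913) = 148.0346.

S ≈ £148.03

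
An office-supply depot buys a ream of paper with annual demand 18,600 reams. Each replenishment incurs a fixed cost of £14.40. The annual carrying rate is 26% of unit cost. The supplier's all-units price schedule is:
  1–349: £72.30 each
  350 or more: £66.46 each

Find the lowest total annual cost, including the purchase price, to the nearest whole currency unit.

Holding cost per unit per year at price C is H = 0.26·C.
Evaluate total cost at each tier's feasible EOQ or, if the EOQ is below the tier, at the tier's minimum quantity.
EOQ at £72.30 = 168.8 (feasible in tier 1): TC = 18,600×£72.30 + (18,600/168.8)×14.4 + (168.8/2)×0.26×£72.30 = £1,347,953.28.
EOQ at £66.46 = 176.1 < 350, so use break Q=350: TC = 18,600×£66.46 + (18,600/350.0)×14.4 + (350.0/2)×0.26×£66.46 = £1,239,945.19.
Lowest total cost among the candidates is at Q = 350.0.

TC* ≈ £1,239,945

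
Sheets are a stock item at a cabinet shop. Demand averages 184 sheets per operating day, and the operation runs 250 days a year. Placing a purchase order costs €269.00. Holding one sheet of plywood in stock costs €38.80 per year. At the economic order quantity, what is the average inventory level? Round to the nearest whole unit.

Average inventory ≈ 399 sheets

Annual demand D = 184 × 250 = 46,000.
Q* = √(2DS/H) = √(2 × 46,000 × 269 / 38.8) ≈ 798.65.
Average inventory = Q*/2 ≈ 798.65 / 2 = 399.323.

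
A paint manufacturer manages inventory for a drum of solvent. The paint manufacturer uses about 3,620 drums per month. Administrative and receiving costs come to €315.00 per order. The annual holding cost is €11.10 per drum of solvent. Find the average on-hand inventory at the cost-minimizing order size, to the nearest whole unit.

Annual demand D = 3,620 × 12 = 43,440.
EOQ = √(2DS/H) = √(2 × 43,440 × 315 / 11.1) ≈ 1570.20.
Average inventory = Q*/2 ≈ 1570.20 / 2 = 785.098.

Average inventory ≈ 785 drums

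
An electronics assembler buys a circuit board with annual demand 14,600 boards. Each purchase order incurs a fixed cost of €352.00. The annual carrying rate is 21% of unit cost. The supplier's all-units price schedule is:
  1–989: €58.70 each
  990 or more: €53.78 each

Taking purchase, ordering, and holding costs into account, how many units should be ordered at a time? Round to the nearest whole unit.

Holding cost per unit per year at price C is H = 0.21·C.
Candidates are each tier's EOQ (if it falls in that tier) and each price-break quantity.
EOQ at €58.70 = 913.1 (feasible in tier 1): TC = 14,600×€58.70 + (14,600/913.1)×352 + (913.1/2)×0.21×€58.70 = €868,276.19.
EOQ at €53.78 = 954.0 < 990, so use break Q=990: TC = 14,600×€53.78 + (14,600/990.0)×352 + (990.0/2)×0.21×€53.78 = €795,969.54.
Lowest total cost is €795,969.54 at Q = 990.0.

Q* ≈ 990 boards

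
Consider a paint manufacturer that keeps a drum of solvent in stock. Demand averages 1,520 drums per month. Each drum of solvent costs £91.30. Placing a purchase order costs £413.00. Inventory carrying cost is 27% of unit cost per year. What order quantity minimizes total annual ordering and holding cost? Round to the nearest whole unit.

Q* ≈ 782 drums

Annual demand D = 1,520 × 12 = 18,240.
Holding cost H = 0.27 × £91.30 = £24.6510 per unit per year.
EOQ = √(2DS / H) = √(2 × 18,240 × 413 / 24.651).
= √(15,066,240 / 24.651) = √611,181.6965 ≈ 781.781.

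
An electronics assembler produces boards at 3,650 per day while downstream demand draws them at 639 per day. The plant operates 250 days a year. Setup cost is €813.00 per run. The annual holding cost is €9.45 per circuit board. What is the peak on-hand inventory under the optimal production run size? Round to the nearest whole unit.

Annual demand D = 639 × 250 = 159,750.
Production build-up factor (1 − d/p) = 1 − 639/3,650 = 0.8249.
Q* = √(2DS / (H(1 − d/p))) = √(2 × 159,750 × 813 / (9.45 × 0.8249)).
= √(259,753,500 / 7.7956) ≈ 5772.393.
Maximum inventory = Q*(1 − d/p) = 5772.393 × 0.8249 ≈ 4761.828.

I_max ≈ 4,762 boards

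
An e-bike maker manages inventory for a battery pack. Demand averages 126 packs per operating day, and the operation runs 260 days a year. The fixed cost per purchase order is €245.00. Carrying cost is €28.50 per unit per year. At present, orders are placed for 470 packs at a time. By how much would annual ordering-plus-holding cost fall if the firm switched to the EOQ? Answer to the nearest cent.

Annual demand D = 126 × 260 = 32,760.
EOQ = √(2DS/H) = √(2 × 32,760 × 245 / 28.5) ≈ 750.49.
Cost at Q* = (D/Q*)S + (Q*/2)H = √(2DSH) ≈ €21,389.10.
Cost at Q = 470: (32,760/470)×245 + (470/2)×28.5 = €17,077.02 + €6,697.50 = €23,774.52.
Excess = €23,774.52 − €21,389.10 = €2,385.43.

Extra cost ≈ €2,385.43 per year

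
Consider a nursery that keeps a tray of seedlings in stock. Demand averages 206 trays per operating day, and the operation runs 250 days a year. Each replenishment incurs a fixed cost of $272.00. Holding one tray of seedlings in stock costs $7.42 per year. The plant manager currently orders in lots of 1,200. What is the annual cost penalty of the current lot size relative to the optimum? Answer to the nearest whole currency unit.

Extra cost ≈ $1,707 per year

Annual demand D = 206 × 250 = 51,500.
EOQ = √(2DS/H) = √(2 × 51,500 × 272 / 7.42) ≈ 1943.13.
Cost at Q* = (D/Q*)S + (Q*/2)H = √(2DSH) ≈ $14,418.00.
Cost at Q = 1,200: (51,500/1,200)×272 + (1,200/2)×7.42 = $11,673.33 + $4,452.00 = $16,125.33.
Excess = $16,125.33 − $14,418.00 = $1,707.33.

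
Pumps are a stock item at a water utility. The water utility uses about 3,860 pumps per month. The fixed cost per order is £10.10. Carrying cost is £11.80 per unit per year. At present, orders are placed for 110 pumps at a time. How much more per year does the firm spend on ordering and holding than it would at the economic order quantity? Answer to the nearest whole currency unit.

Extra cost ≈ £1,579 per year

Annual demand D = 3,860 × 12 = 46,320.
EOQ = √(2DS/H) = √(2 × 46,320 × 10.1 / 11.8) ≈ 281.59.
Cost at Q* = (D/Q*)S + (Q*/2)H = √(2DSH) ≈ £3,322.78.
Cost at Q = 110: (46,320/110)×10.1 + (110/2)×11.8 = £4,253.02 + £649.00 = £4,902.02.
Excess = £4,902.02 − £3,322.78 = £1,579.24.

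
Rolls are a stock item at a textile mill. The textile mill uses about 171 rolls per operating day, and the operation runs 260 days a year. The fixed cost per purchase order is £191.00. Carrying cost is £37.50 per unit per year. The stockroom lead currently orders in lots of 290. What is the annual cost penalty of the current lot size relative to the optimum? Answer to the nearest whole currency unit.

Extra cost ≈ £9,483 per year

Annual demand D = 171 × 260 = 44,460.
EOQ = √(2DS/H) = √(2 × 44,460 × 191 / 37.5) ≈ 672.98.
Cost at Q* = (D/Q*)S + (Q*/2)H = √(2DSH) ≈ £25,236.67.
Cost at Q = 290: (44,460/290)×191 + (290/2)×37.5 = £29,282.28 + £5,437.50 = £34,719.78.
Excess = £34,719.78 − £25,236.67 = £9,483.11.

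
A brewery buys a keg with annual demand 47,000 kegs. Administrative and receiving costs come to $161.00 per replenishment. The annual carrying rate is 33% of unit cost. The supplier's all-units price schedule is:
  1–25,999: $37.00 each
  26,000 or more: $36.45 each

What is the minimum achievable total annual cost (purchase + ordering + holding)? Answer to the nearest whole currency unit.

TC* ≈ $1,752,594

Holding cost per unit per year at price C is H = 0.33·C.
For each price level, check whether its EOQ is feasible; otherwise the best quantity at that price is the breakpoint.
EOQ at $37.00 = 1113.3 (feasible in tier 1): TC = 47,000×$37.00 + (47,000/1113.3)×161 + (1113.3/2)×0.33×$37.00 = $1,752,593.61.
EOQ at $36.45 = 1121.7 < 26000, so use break Q=26000: TC = 47,000×$36.45 + (47,000/26000.0)×161 + (26000.0/2)×0.33×$36.45 = $1,869,811.54.
Lowest total cost among the candidates is at Q = 1113.3.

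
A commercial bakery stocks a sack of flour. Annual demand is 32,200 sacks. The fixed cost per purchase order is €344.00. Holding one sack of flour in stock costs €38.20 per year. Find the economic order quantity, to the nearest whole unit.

EOQ = √(2DS / H) = √(2 × 32,200 × 344 / 38.2).
= √(22,153,600 / 38.2) = √579,937.1728 ≈ 761.536.

Q* ≈ 762 sacks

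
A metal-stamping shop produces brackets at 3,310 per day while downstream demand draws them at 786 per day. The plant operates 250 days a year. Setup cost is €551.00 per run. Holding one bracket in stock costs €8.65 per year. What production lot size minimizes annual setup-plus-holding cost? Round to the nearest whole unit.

Annual demand D = 786 × 250 = 196,500.
Production build-up factor (1 − d/p) = 1 − 786/3,310 = 0.7625.
Q* = √(2DS / (H(1 − d/p))) = √(2 × 196,500 × 551 / (8.65 × 0.7625)).
= √(216,543,000 / 6.596) ≈ 5729.719.

Q* ≈ 5,730 brackets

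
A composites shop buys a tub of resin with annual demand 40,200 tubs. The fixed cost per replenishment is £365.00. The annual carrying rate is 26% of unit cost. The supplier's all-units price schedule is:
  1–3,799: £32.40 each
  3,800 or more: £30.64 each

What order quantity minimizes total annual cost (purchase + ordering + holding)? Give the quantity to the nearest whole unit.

Holding cost per unit per year at price C is H = 0.26·C.
For each price level, check whether its EOQ is feasible; otherwise the best quantity at that price is the breakpoint.
EOQ at £32.40 = 1866.4 (feasible in tier 1): TC = 40,200×£32.40 + (40,200/1866.4)×365 + (1866.4/2)×0.26×£32.40 = £1,318,202.94.
EOQ at £30.64 = 1919.3 < 3800, so use break Q=3800: TC = 40,200×£30.64 + (40,200/3800.0)×365 + (3800.0/2)×0.26×£30.64 = £1,250,725.48.
Lowest total cost is £1,250,725.48 at Q = 3800.0.

Q* ≈ 3,800 tubs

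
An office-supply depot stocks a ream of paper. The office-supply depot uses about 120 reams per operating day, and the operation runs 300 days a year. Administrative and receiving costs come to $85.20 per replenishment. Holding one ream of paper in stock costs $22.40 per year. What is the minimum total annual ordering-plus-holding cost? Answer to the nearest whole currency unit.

TC* ≈ $11,722

Annual demand D = 120 × 300 = 36,000.
EOQ = √(2DS/H) = √(2 × 36,000 × 85.2 / 22.4) ≈ 523.31.
At the optimum the two cost components are equal, so total cost = 2·(Q*/2)H = Q*·H.
Minimum total = √(2DSH) = √(2 × 36,000 × 85.2 × 22.4) ≈ 11722.225.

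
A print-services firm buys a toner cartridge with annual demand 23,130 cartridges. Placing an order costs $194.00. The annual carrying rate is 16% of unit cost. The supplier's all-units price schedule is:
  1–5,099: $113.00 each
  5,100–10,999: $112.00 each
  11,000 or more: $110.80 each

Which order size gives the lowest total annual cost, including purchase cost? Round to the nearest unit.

Holding cost per unit per year at price C is H = 0.16·C.
Evaluate total cost at each tier's feasible EOQ or, if the EOQ is below the tier, at the tier's minimum quantity.
EOQ at $113.00 = 704.5 (feasible in tier 1): TC = 23,130×$113.00 + (23,130/704.5)×194 + (704.5/2)×0.16×$113.00 = $2,626,428.05.
EOQ at $112.00 = 707.7 < 5100, so use break Q=5100: TC = 23,130×$112.00 + (23,130/5100.0)×194 + (5100.0/2)×0.16×$112.00 = $2,637,135.85.
EOQ at $110.80 = 711.5 < 11000, so use break Q=11000: TC = 23,130×$110.80 + (23,130/11000.0)×194 + (11000.0/2)×0.16×$110.80 = $2,660,715.93.
Lowest total cost is $2,626,428.05 at Q = 704.5.

Q* ≈ 705 cartridges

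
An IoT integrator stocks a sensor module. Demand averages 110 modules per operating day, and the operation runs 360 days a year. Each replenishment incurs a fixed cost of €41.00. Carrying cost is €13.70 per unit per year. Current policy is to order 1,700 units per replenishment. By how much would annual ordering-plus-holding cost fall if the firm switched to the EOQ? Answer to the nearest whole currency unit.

Annual demand D = 110 × 360 = 39,600.
EOQ = √(2DS/H) = √(2 × 39,600 × 41 / 13.7) ≈ 486.85.
Cost at Q* = (D/Q*)S + (Q*/2)H = √(2DSH) ≈ €6,669.83.
Cost at Q = 1,700: (39,600/1,700)×41 + (1,700/2)×13.7 = €955.06 + €11,645.00 = €12,600.06.
Excess = €12,600.06 − €6,669.83 = €5,930.23.

Extra cost ≈ €5,930 per year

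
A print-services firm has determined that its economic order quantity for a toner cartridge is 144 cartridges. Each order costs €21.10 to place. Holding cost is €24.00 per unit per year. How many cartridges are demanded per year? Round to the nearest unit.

The basic EOQ model gives Q* = √(2DS/H); rearrange for the unknown.
From Q* = √(2DS/H): D = Q*²H / (2S) = 144² × 24 / (2 × 21.1) = 11792.986.

D ≈ 11,793 cartridges per year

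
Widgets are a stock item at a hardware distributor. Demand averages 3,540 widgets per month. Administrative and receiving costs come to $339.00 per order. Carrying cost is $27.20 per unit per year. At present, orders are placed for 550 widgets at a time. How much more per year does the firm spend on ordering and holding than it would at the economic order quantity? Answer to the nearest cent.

Extra cost ≈ $5,673.86 per year

Annual demand D = 3,540 × 12 = 42,480.
EOQ = √(2DS/H) = √(2 × 42,480 × 339 / 27.2) ≈ 1029.02.
Cost at Q* = (D/Q*)S + (Q*/2)H = √(2DSH) ≈ $27,989.27.
Cost at Q = 550: (42,480/550)×339 + (550/2)×27.2 = $26,183.13 + $7,480.00 = $33,663.13.
Excess = $33,663.13 − $27,989.27 = $5,673.86.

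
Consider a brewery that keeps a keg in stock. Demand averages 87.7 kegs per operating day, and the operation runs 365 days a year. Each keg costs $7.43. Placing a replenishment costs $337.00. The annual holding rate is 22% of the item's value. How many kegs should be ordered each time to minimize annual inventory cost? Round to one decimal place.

Q* ≈ 3,633.0 kegs

Annual demand D = 87.7 × 365 = 32,010.5.
Holding cost H = 0.22 × $7.43 = $1.6346 per unit per year.
EOQ = √(2DS / H) = √(2 × 32,010.5 × 337 / 1.6346).
= √(21,575,077 / 1.6346) = √13,198,994.8611 ≈ 3633.042.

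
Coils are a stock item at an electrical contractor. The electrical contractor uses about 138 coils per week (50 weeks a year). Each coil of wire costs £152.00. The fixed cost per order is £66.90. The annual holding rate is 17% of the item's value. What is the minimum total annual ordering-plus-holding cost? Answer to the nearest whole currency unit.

TC* ≈ £4,884

Annual demand D = 138 × 50 = 6,900.
Holding cost H = 0.17 × £152.00 = £25.8400 per unit per year.
The optimal lot size = √(2DS/H) = √(2 × 6,900 × 66.9 / 25.84) ≈ 189.02.
At the optimum the two cost components are equal, so total cost = 2·(Q*/2)H = Q*·H.
Minimum total = √(2DSH) = √(2 × 6,900 × 66.9 × 25.84) ≈ 4884.261.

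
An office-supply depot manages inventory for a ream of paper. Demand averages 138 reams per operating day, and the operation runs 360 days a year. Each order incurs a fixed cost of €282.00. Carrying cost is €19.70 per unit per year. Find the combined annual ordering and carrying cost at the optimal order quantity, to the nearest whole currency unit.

TC* ≈ €23,494

Annual demand D = 138 × 360 = 49,680.
EOQ = √(2DS/H) = √(2 × 49,680 × 282 / 19.7) ≈ 1192.61.
At the optimum the two cost components are equal, so total cost = 2·(Q*/2)H = Q*·H.
Minimum total = √(2DSH) = √(2 × 49,680 × 282 × 19.7) ≈ 23494.351.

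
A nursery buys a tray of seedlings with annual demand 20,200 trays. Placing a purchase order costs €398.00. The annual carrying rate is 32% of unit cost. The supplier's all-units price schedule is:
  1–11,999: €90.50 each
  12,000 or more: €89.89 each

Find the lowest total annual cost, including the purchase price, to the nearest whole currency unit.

TC* ≈ €1,849,679

Holding cost per unit per year at price C is H = 0.32·C.
For each price level, check whether its EOQ is feasible; otherwise the best quantity at that price is the breakpoint.
EOQ at €90.50 = 745.1 (feasible in tier 1): TC = 20,200×€90.50 + (20,200/745.1)×398 + (745.1/2)×0.32×€90.50 = €1,849,679.01.
EOQ at €89.89 = 747.7 < 12000, so use break Q=12000: TC = 20,200×€89.89 + (20,200/12000.0)×398 + (12000.0/2)×0.32×€89.89 = €1,989,036.77.
Lowest total cost among the candidates is at Q = 745.1.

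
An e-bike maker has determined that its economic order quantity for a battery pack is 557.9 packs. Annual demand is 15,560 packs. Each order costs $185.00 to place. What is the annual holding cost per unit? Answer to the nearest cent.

H ≈ $18.50

Squaring Q* = √(2DS/H) gives Q*² = 2DS/H.
From Q* = √(2DS/H): H = 2DS / Q*² = 2 × 15,560 × 185 / 557.9² = 18.4969.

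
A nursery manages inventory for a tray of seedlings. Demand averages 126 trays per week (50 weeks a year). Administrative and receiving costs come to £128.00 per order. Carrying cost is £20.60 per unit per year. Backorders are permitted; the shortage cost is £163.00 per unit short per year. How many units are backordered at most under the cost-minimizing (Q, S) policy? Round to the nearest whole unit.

S* ≈ 33 trays

Annual demand D = 126 × 50 = 6,300.
With planned backorders, Q* = √(2DS/H) · √((H+B)/B).
√(2DS/H) = √(2 × 6,300 × 128 / 20.6) = 279.806.
√((H+B)/B) = √((20.6+163)/163) = 1.0613.
Q* ≈ 296.961.
S* = Q* · H/(H+B) = 296.961 × 20.6/183.6 ≈ 33.319.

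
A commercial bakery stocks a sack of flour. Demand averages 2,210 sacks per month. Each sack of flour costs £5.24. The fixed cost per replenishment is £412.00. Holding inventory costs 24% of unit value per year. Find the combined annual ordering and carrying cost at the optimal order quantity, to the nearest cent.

TC* ≈ £5,242.30

Annual demand D = 2,210 × 12 = 26,520.
Holding cost H = 0.24 × £5.24 = £1.2576 per unit per year.
The optimal lot size = √(2DS/H) = √(2 × 26,520 × 412 / 1.2576) ≈ 4168.49.
At the optimum the two cost components are equal, so total cost = 2·(Q*/2)H = Q*·H.
Minimum total = √(2DSH) = √(2 × 26,520 × 412 × 1.2576) ≈ 5242.297.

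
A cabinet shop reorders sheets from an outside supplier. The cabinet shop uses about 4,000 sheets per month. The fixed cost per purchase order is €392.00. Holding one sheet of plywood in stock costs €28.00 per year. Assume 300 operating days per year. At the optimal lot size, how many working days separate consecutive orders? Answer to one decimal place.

Annual demand D = 4,000 × 12 = 48,000.
EOQ = √(2DS/H) = √(2 × 48,000 × 392 / 28) ≈ 1159.31.
Cycle time = Q*/D × 300 = 1159.31 / 48,000 × 300 ≈ 7.246 days.

T ≈ 7.2 days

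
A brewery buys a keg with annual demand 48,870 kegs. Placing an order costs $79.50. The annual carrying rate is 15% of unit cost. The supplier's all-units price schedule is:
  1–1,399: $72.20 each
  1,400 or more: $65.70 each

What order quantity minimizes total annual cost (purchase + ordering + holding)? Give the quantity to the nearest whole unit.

Holding cost per unit per year at price C is H = 0.15·C.
For each price level, check whether its EOQ is feasible; otherwise the best quantity at that price is the breakpoint.
EOQ at $72.20 = 847.0 (feasible in tier 1): TC = 48,870×$72.20 + (48,870/847.0)×79.5 + (847.0/2)×0.15×$72.20 = $3,537,587.48.
EOQ at $65.70 = 888.0 < 1400, so use break Q=1400: TC = 48,870×$65.70 + (48,870/1400.0)×79.5 + (1400.0/2)×0.15×$65.70 = $3,220,432.62.
Lowest total cost is $3,220,432.62 at Q = 1400.0.

Q* ≈ 1,400 kegs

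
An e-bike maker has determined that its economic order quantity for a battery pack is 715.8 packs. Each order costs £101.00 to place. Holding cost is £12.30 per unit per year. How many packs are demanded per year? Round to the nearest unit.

Invert the EOQ relation Q*² = 2DS/H.
From Q* = √(2DS/H): D = Q*²H / (2S) = 715.8² × 12.3 / (2 × 101) = 31198.745.

D ≈ 31,199 packs per year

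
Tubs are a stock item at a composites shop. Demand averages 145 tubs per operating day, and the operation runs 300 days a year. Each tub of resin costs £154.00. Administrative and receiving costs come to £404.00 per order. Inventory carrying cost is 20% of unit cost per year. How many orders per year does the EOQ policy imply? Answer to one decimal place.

N ≈ 40.7 orders per year

Annual demand D = 145 × 300 = 43,500.
Holding cost H = 0.20 × £154.00 = £30.8000 per unit per year.
Q* = √(2DS/H) = √(2 × 43,500 × 404 / 30.8) ≈ 1068.26.
Orders per year = D / Q* = 43,500 / 1068.26 ≈ 40.721.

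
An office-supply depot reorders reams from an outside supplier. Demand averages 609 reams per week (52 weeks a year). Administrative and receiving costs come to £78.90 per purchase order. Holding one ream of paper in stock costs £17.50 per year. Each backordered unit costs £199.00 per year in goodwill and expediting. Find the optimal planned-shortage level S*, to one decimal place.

S* ≈ 45.1 reams

Annual demand D = 609 × 52 = 31,668.
With planned backorders, Q* = √(2DS/H) · √((H+B)/B).
√(2DS/H) = √(2 × 31,668 × 78.9 / 17.5) = 534.373.
√((H+B)/B) = √((17.5+199)/199) = 1.0430.
Q* ≈ 557.375.
S* = Q* · H/(H+B) = 557.375 × 17.5/216.5 ≈ 45.053.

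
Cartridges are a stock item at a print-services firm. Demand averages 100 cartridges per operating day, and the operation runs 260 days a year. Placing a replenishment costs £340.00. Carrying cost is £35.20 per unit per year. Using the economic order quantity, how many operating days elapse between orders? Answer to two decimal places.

Annual demand D = 100 × 260 = 26,000.
EOQ = √(2DS/H) = √(2 × 26,000 × 340 / 35.2) ≈ 708.71.
Cycle time = Q*/D × 260 = 708.71 / 26,000 × 260 ≈ 7.087 days.

T ≈ 7.09 days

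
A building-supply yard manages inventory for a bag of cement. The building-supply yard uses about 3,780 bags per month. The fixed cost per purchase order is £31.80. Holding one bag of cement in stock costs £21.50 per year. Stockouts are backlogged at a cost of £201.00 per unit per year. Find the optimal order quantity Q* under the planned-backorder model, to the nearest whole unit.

Annual demand D = 3,780 × 12 = 45,360.
With planned backorders, Q* = √(2DS/H) · √((H+B)/B).
√(2DS/H) = √(2 × 45,360 × 31.8 / 21.5) = 366.308.
√((H+B)/B) = √((21.5+201)/201) = 1.0521.
Q* ≈ 385.401.

Q* ≈ 385 bags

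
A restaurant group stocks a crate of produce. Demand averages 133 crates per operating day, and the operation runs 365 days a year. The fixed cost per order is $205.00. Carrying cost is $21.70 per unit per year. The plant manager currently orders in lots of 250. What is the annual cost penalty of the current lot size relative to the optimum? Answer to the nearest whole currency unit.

Annual demand D = 133 × 365 = 48,545.
EOQ = √(2DS/H) = √(2 × 48,545 × 205 / 21.7) ≈ 957.71.
Cost at Q* = (D/Q*)S + (Q*/2)H = √(2DSH) ≈ $20,782.32.
Cost at Q = 250: (48,545/250)×205 + (250/2)×21.7 = $39,806.90 + $2,712.50 = $42,519.40.
Excess = $42,519.40 − $20,782.32 = $21,737.08.

Extra cost ≈ $21,737 per year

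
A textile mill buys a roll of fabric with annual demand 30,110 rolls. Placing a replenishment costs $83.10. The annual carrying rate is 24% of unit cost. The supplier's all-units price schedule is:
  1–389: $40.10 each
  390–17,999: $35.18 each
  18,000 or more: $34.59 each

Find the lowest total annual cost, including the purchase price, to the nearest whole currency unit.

Holding cost per unit per year at price C is H = 0.24·C.
Evaluate total cost at each tier's feasible EOQ or, if the EOQ is below the tier, at the tier's minimum quantity.
Tier 1 ($40.10): EOQ = 721.1 exceeds tier's upper bound 389, so this tier is dominated.
EOQ at $35.18 = 769.9 (feasible in tier 2): TC = 30,110×$35.18 + (30,110/769.9)×83.1 + (769.9/2)×0.24×$35.18 = $1,065,769.97.
EOQ at $34.59 = 776.4 < 18000, so use break Q=18000: TC = 30,110×$34.59 + (30,110/18000.0)×83.1 + (18000.0/2)×0.24×$34.59 = $1,116,358.31.
Lowest total cost among the candidates is at Q = 769.9.

TC* ≈ $1,065,770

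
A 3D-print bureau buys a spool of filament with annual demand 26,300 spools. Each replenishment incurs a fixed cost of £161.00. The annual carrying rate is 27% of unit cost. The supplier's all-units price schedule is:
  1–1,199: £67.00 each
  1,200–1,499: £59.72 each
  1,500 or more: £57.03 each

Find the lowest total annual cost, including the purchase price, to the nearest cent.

Holding cost per unit per year at price C is H = 0.27·C.
Candidates are each tier's EOQ (if it falls in that tier) and each price-break quantity.
EOQ at £67.00 = 684.2 (feasible in tier 1): TC = 26,300×£67.00 + (26,300/684.2)×161 + (684.2/2)×0.27×£67.00 = £1,774,477.28.
EOQ at £59.72 = 724.7 < 1200, so use break Q=1200: TC = 26,300×£59.72 + (26,300/1200.0)×161 + (1200.0/2)×0.27×£59.72 = £1,583,839.22.
EOQ at £57.03 = 741.6 < 1500, so use break Q=1500: TC = 26,300×£57.03 + (26,300/1500.0)×161 + (1500.0/2)×0.27×£57.03 = £1,514,260.44.
Lowest total cost among the candidates is at Q = 1500.0.

TC* ≈ £1,514,260.44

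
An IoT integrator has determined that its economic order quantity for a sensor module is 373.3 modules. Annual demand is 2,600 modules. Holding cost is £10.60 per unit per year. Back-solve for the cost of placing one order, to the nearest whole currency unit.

The basic EOQ model gives Q* = √(2DS/H); rearrange for the unknown.
From Q* = √(2DS/H): S = Q*²H / (2D) = 373.3² × 10.6 / (2 × 2,600) = 284.0655.

S ≈ £284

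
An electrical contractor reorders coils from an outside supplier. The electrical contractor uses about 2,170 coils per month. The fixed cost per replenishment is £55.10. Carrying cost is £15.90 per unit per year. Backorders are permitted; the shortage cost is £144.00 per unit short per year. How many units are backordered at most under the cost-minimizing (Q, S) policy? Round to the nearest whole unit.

Annual demand D = 2,170 × 12 = 26,040.
With planned backorders, Q* = √(2DS/H) · √((H+B)/B).
√(2DS/H) = √(2 × 26,040 × 55.1 / 15.9) = 424.828.
√((H+B)/B) = √((15.9+144)/144) = 1.0538.
Q* ≈ 447.668.
S* = Q* · H/(H+B) = 447.668 × 15.9/159.9 ≈ 44.515.

S* ≈ 45 coils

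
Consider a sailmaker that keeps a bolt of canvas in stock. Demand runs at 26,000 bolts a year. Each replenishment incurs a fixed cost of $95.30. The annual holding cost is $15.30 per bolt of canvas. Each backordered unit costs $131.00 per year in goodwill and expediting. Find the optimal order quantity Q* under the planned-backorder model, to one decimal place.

With planned backorders, Q* = √(2DS/H) · √((H+B)/B).
√(2DS/H) = √(2 × 26,000 × 95.3 / 15.3) = 569.118.
√((H+B)/B) = √((15.3+131)/131) = 1.0568.
Q* ≈ 601.435.

Q* ≈ 601.4 bolts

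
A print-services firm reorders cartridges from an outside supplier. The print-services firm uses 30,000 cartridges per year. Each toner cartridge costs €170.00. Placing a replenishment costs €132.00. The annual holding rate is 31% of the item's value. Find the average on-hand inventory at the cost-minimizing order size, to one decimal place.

Holding cost H = 0.31 × €170.00 = €52.7000 per unit per year.
The optimal lot size = √(2DS/H) = √(2 × 30,000 × 132 / 52.7) ≈ 387.67.
Average inventory = Q*/2 ≈ 387.67 / 2 = 193.833.

Average inventory ≈ 193.8 cartridges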